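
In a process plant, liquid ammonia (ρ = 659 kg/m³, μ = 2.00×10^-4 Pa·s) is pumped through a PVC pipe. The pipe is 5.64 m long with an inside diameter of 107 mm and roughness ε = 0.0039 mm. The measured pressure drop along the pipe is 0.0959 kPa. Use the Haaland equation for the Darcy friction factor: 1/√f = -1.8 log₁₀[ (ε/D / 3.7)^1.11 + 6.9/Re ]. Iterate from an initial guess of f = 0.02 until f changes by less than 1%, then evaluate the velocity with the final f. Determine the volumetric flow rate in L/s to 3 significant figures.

Q ≈ 5.35 L/s

Rearranging Darcy-Weisbach: V = √(2·ΔP·D/(f·L·ρ)). With ε/D = 3.9e-06/0.107 = 3.64e-05, iterate starting from f = 0.02:
  f = 0.02 → V = √(2·95.9·0.107/(0.02·5.64·659)) = 0.5254 m/s; Re = ρVD/μ = 1.852e+05; f → 0.01596
  f = 0.01596 → V = 0.5882 m/s; Re = 2.074e+05; f → 0.01563
  f = 0.01563 → V = 0.5943 m/s; Re = 2.095e+05; f → 0.0156
Converged (Δf/f < 1%). With the final f = 0.0156: V = √(2·95.9·0.107/(0.0156·5.64·659)) = 0.5948 m/s.
Q = V·A = 0.5948·(π/4·0.107²) = 0.005349 m³/s = 5.35 L/s.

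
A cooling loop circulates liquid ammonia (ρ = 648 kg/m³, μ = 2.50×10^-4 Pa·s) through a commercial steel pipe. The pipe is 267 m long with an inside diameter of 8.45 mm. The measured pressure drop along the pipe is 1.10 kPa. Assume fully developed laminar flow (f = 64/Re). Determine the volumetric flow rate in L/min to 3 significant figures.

For laminar flow, f = 64/Re with Re = ρVD/μ, so Darcy-Weisbach reduces to ΔP = 32μLV/D². Solving for V: V = ΔP·D²/(32μL) = 1100·(0.00845)²/(32·0.00025·267) = 0.03677 m/s.
Check: Re = ρVD/μ = 648·0.03677·0.00845/0.00025 = 805.4 < 2300, so the laminar assumption holds.
Q = V·A = 0.03677·(π/4·0.00845²) = 2.062e-06 m³/s = 0.124 L/min.

Q ≈ 0.124 L/min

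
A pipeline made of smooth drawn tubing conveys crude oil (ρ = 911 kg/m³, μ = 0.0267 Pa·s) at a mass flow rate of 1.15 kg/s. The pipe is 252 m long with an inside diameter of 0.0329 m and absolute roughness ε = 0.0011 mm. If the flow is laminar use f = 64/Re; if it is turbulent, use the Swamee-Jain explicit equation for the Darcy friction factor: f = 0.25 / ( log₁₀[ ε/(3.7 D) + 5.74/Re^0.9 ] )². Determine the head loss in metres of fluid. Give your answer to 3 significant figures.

h_f ≈ 33.1 m

A = πD²/4 = π(0.0329)²/4 = 0.0008501 m²; mean velocity V = ṁ/(ρA) = 1.15/(911 · 0.0008501) = 1.485 m/s.
Reynolds number Re = ρVD/μ = 911 · 1.485 · 0.0329 / 0.0267 = 1667.
Re < 2300 → laminar flow, so f = 64/Re = 64/1667 = 0.0384 (the turbulent correlation is not needed).
Darcy-Weisbach: ΔP = f(L/D)(ρV²/2) = 0.0384·(252/0.0329)·(911·1.485²/2) = 0.0384·7660·1004 = 2.954e+05 Pa.
Head loss h_f = ΔP/(ρg) = 2.954e+05/(911·9.81) = 33.1 m.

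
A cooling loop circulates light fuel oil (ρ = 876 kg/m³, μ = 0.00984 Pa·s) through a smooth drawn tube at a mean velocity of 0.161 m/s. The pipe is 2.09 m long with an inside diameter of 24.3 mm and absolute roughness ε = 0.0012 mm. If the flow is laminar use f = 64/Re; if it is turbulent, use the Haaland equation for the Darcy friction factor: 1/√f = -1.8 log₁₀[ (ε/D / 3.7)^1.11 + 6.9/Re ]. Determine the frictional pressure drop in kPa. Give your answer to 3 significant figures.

Reynolds number Re = ρVD/μ = 876 · 0.161 · 0.0243 / 0.00984 = 348.3.
Re < 2300 → laminar flow, so f = 64/Re = 64/348.3 = 0.1838 (the turbulent correlation is not needed).
Darcy-Weisbach: ΔP = f(L/D)(ρV²/2) = 0.1838·(2.09/0.0243)·(876·0.161²/2) = 0.1838·86.01·11.35 = 179.4 Pa.
ΔP = 179.4 Pa = 0.179 kPa.

ΔP ≈ 0.179 kPa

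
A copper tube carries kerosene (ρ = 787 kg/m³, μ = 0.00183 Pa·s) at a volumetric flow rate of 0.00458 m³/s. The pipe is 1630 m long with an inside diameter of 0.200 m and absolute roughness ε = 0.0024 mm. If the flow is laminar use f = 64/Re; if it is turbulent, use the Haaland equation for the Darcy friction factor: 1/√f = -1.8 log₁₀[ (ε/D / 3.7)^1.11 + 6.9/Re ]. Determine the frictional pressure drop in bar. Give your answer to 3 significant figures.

ΔP ≈ 0.0198 bar

Cross-sectional area A = πD²/4 = π(0.2)²/4 = 0.03142 m²; mean velocity V = Q/A = 0.00458/0.03142 = 0.1458 m/s.
Reynolds number Re = ρVD/μ = 787 · 0.1458 · 0.2 / 0.00183 = 1.254e+04.
Re > 4000 → turbulent. Relative roughness ε/D = 2.4e-06/0.2 = 1.2e-05. Haaland: 1/√f = -1.8 log₁₀[(1.2e-05/3.7)^1.11 + 6.9/1.254e+04] = -1.8 log₁₀[8.08e-07 + 0.00055] = 5.866, so f = 0.02906.
Darcy-Weisbach: ΔP = f(L/D)(ρV²/2) = 0.02906·(1630/0.2)·(787·0.1458²/2) = 0.02906·8150·8.363 = 1981 Pa.
ΔP = 1981 Pa = 0.0198 bar.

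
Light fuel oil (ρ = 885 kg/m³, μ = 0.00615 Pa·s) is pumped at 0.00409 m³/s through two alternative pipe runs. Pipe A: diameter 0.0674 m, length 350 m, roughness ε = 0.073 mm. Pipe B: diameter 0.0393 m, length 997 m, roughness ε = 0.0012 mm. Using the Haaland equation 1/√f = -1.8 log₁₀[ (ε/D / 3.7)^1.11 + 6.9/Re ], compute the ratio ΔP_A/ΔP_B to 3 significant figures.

Pipe A: V = Q/A = 0.00409/0.003568 = 1.146 m/s; Re = 1.112e+04; ε/D = 0.00108; Haaland → f = 0.03149; ΔP_A = f(L/D)(ρV²/2) = 9.509e+04 Pa.
Pipe B: V = Q/A = 0.00409/0.001213 = 3.372 m/s; Re = 1.907e+04; ε/D = 3.05e-05; Haaland → f = 0.0261; ΔP_B = f(L/D)(ρV²/2) = 3.331e+06 Pa.
ΔP_A/ΔP_B = 9.509e+04/3.331e+06 = 0.0285.

ΔP_A/ΔP_B ≈ 0.0285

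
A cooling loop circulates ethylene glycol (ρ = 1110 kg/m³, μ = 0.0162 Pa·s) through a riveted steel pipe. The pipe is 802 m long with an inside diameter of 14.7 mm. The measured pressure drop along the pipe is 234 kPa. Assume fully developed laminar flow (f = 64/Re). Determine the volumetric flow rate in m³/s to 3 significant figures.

Q ≈ 2.06×10^-5 m³/s

For laminar flow, f = 64/Re with Re = ρVD/μ, so Darcy-Weisbach reduces to ΔP = 32μLV/D². Solving for V: V = ΔP·D²/(32μL) = 2.34e+05·(0.0147)²/(32·0.0162·802) = 0.1216 m/s.
Check: Re = ρVD/μ = 1110·0.1216·0.0147/0.0162 = 122.5 < 2300, so the laminar assumption holds.
Q = V·A = 0.1216·(π/4·0.0147²) = 2.064e-05 m³/s = 2.06×10^-5 m³/s.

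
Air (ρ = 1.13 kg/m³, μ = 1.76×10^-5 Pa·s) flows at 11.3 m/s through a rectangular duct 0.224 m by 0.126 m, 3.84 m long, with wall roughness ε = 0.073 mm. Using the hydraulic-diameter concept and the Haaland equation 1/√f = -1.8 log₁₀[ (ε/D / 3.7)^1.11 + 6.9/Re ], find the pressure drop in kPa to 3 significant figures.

Hydraulic diameter D_h = 4A/P = 4·(0.224·0.126)/(2·(0.224+0.126)) = 0.1129/0.7 = 0.1613 m.
Re = ρVD_h/μ = 1.13·11.3·0.1613/1.76e-05 = 1.17e+05.
ε/D_h = 7.3e-05/0.1613 = 0.000453; Haaland gives 1/√f = -1.8 log₁₀[4.54e-05+5.9e-05] = 7.166, so f = 0.01947.
ΔP = f(L/D_h)(ρV²/2) = 0.01947·3.84/0.1613·72.14 = 33.45 Pa.
ΔP = 0.0334 kPa.

ΔP ≈ 0.0334 kPa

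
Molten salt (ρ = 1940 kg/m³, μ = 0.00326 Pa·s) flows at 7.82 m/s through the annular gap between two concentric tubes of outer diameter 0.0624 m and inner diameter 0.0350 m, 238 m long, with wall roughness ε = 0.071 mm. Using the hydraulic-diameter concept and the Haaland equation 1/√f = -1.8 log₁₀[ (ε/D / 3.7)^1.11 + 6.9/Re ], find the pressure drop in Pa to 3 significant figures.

Hydraulic diameter D_h = 4A/P = D_o - D_i = 0.0624 - 0.035 = 0.0274 m.
Re = ρVD_h/μ = 1940·7.82·0.0274/0.00326 = 1.275e+05.
ε/D_h = 7.1e-05/0.0274 = 0.00259; Haaland gives 1/√f = -1.8 log₁₀[0.000315+5.41e-05] = 6.179, so f = 0.02619.
ΔP = f(L/D_h)(ρV²/2) = 0.02619·238/0.0274·5.932e+04 = 1.349e+07 Pa.

ΔP ≈ 1.35×10^7 Pa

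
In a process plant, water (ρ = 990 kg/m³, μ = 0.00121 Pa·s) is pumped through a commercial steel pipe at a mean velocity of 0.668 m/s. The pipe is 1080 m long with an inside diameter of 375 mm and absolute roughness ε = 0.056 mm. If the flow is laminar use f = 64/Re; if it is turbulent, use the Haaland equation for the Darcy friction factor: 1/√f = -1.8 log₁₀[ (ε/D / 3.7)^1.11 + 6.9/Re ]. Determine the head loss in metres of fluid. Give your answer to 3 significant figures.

Reynolds number Re = ρVD/μ = 990 · 0.668 · 0.375 / 0.00121 = 2.05e+05.
Re > 4000 → turbulent. Relative roughness ε/D = 5.6e-05/0.375 = 0.000149. Haaland: 1/√f = -1.8 log₁₀[(0.000149/3.7)^1.11 + 6.9/2.05e+05] = -1.8 log₁₀[1.33e-05 + 3.37e-05] = 7.791, so f = 0.01647.
Darcy-Weisbach: ΔP = f(L/D)(ρV²/2) = 0.01647·(1080/0.375)·(990·0.668²/2) = 0.01647·2880·220.9 = 1.048e+04 Pa.
Head loss h_f = ΔP/(ρg) = 1.048e+04/(990·9.81) = 1.08 m.

h_f ≈ 1.08 m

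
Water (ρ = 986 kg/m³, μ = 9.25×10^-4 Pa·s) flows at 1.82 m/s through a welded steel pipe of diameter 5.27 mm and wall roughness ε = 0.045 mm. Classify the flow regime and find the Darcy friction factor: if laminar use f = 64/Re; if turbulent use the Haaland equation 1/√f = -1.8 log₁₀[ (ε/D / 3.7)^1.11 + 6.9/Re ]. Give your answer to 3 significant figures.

f ≈ 0.0414

Re = ρVD/μ = 986·1.82·0.00527/0.000925 = 1.022e+04.
Re > 4000 → turbulent. ε/D = 4.5e-05/0.00527 = 0.00854; Haaland: 1/√f = -1.8 log₁₀[0.00118 + 0.000675] = 4.916, so f = 0.04139.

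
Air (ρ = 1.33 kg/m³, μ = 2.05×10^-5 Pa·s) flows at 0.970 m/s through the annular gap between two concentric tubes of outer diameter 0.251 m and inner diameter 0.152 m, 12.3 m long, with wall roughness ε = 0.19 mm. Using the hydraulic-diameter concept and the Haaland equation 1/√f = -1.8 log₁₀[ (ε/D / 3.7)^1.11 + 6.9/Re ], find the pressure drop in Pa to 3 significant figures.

Hydraulic diameter D_h = 4A/P = D_o - D_i = 0.251 - 0.152 = 0.099 m.
Re = ρVD_h/μ = 1.33·0.97·0.099/2.05e-05 = 6230.
ε/D_h = 0.00019/0.099 = 0.00192; Haaland gives 1/√f = -1.8 log₁₀[0.000226+0.00111] = 5.175, so f = 0.03734.
ΔP = f(L/D_h)(ρV²/2) = 0.03734·12.3/0.099·0.6257 = 2.903 Pa.

ΔP ≈ 2.90 Pa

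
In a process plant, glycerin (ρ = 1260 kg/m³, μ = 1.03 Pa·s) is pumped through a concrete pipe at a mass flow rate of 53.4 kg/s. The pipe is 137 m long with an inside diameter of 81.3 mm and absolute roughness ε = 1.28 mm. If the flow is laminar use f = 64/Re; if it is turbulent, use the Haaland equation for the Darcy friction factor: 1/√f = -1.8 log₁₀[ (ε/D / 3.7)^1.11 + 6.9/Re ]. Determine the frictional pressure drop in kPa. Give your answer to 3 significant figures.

A = πD²/4 = π(0.0813)²/4 = 0.005191 m²; mean velocity V = ṁ/(ρA) = 53.4/(1260 · 0.005191) = 8.164 m/s.
Reynolds number Re = ρVD/μ = 1260 · 8.164 · 0.0813 / 1.03 = 811.9.
Re < 2300 → laminar flow, so f = 64/Re = 64/811.9 = 0.07882 (the turbulent correlation is not needed).
Darcy-Weisbach: ΔP = f(L/D)(ρV²/2) = 0.07882·(137/0.0813)·(1260·8.164²/2) = 0.07882·1685·4.199e+04 = 5.577e+06 Pa.
ΔP = 5.577e+06 Pa = 5580 kPa.

ΔP ≈ 5580 kPa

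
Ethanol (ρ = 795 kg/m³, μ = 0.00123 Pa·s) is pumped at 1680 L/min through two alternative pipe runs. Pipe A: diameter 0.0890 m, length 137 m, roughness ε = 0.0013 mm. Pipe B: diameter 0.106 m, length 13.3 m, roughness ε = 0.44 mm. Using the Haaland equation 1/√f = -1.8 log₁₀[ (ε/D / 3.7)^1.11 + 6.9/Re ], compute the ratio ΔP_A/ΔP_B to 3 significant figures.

Pipe A: V = Q/A = 0.028/0.006221 = 4.501 m/s; Re = 2.589e+05; ε/D = 1.46e-05; Haaland → f = 0.01485; ΔP_A = f(L/D)(ρV²/2) = 1.841e+05 Pa.
Pipe B: V = Q/A = 0.028/0.008825 = 3.173 m/s; Re = 2.174e+05; ε/D = 0.00415; Haaland → f = 0.02923; ΔP_B = f(L/D)(ρV²/2) = 1.468e+04 Pa.
ΔP_A/ΔP_B = 1.841e+05/1.468e+04 = 12.5.

ΔP_A/ΔP_B ≈ 12.5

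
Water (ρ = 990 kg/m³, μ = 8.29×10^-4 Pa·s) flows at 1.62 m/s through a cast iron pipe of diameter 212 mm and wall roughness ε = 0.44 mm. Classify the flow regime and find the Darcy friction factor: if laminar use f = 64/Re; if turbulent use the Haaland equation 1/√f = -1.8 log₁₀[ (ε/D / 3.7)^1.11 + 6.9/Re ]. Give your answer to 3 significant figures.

f ≈ 0.0241

Re = ρVD/μ = 990·1.62·0.212/0.000829 = 4.101e+05.
Re > 4000 → turbulent. ε/D = 0.00044/0.212 = 0.00208; Haaland: 1/√f = -1.8 log₁₀[0.000246 + 1.68e-05] = 6.444, so f = 0.02408.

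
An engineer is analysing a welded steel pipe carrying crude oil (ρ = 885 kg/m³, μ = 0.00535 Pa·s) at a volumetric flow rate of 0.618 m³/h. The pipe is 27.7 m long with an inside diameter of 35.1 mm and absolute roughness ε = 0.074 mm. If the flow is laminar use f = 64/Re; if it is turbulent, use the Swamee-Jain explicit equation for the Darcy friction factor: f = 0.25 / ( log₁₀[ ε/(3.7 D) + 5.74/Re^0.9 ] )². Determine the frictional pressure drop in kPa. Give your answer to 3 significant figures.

ΔP ≈ 0.683 kPa

Q = 0.618 m³/h = 0.618/3600 = 0.0001717 m³/s.
Cross-sectional area A = πD²/4 = π(0.0351)²/4 = 0.0009676 m²; mean velocity V = Q/A = 0.0001717/0.0009676 = 0.1774 m/s.
Reynolds number Re = ρVD/μ = 885 · 0.1774 · 0.0351 / 0.00535 = 1030.
Re < 2300 → laminar flow, so f = 64/Re = 64/1030 = 0.06213 (the turbulent correlation is not needed).
Darcy-Weisbach: ΔP = f(L/D)(ρV²/2) = 0.06213·(27.7/0.0351)·(885·0.1774²/2) = 0.06213·789.2·13.93 = 682.9 Pa.
ΔP = 682.9 Pa = 0.683 kPa.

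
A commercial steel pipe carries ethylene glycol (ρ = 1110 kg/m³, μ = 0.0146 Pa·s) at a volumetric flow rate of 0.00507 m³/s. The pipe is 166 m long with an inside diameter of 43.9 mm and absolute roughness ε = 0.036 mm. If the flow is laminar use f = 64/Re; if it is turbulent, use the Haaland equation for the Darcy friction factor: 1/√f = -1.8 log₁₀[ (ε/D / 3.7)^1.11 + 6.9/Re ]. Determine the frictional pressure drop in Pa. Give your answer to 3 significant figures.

Cross-sectional area A = πD²/4 = π(0.0439)²/4 = 0.001514 m²; mean velocity V = Q/A = 0.00507/0.001514 = 3.35 m/s.
Reynolds number Re = ρVD/μ = 1110 · 3.35 · 0.0439 / 0.0146 = 1.118e+04.
Re > 4000 → turbulent. Relative roughness ε/D = 3.6e-05/0.0439 = 0.00082. Haaland: 1/√f = -1.8 log₁₀[(0.00082/3.7)^1.11 + 6.9/1.118e+04] = -1.8 log₁₀[8.78e-05 + 0.000617] = 5.673, so f = 0.03107.
Darcy-Weisbach: ΔP = f(L/D)(ρV²/2) = 0.03107·(166/0.0439)·(1110·3.35²/2) = 0.03107·3781·6227 = 7.316e+05 Pa.

ΔP ≈ 732000 Pa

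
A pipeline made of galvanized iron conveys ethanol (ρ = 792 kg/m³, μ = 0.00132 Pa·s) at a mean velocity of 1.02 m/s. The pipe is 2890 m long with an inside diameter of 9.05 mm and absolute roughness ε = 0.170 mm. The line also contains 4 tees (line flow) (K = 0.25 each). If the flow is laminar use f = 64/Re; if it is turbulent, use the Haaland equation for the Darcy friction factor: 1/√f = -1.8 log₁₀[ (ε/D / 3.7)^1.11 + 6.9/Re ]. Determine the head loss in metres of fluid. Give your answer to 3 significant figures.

h_f ≈ 916 m

Reynolds number Re = ρVD/μ = 792 · 1.02 · 0.00905 / 0.00132 = 5539.
Re > 4000 → turbulent. Relative roughness ε/D = 0.00017/0.00905 = 0.0188. Haaland: 1/√f = -1.8 log₁₀[(0.0188/3.7)^1.11 + 6.9/5539] = -1.8 log₁₀[0.00284 + 0.00125] = 4.3, so f = 0.05409.
Total minor-loss coefficient ΣK = 4·0.25 = 1.
ΔP = [f·L/D + ΣK]·(ρV²/2) = [0.05409·2890/0.00905 + 1]·(792·1.02²/2) = [1.727e+04 + 1]·412 = 7.117e+06 Pa.
Head loss h_f = ΔP/(ρg) = 7.117e+06/(792·9.81) = 916 m.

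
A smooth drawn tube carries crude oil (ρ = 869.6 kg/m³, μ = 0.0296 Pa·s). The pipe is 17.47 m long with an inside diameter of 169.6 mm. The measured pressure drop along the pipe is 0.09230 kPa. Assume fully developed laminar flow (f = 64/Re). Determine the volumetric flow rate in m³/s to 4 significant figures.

For laminar flow, f = 64/Re with Re = ρVD/μ, so Darcy-Weisbach reduces to ΔP = 32μLV/D². Solving for V: V = ΔP·D²/(32μL) = 92.3·(0.1696)²/(32·0.0296·17.47) = 0.1604 m/s.
Check: Re = ρVD/μ = 869.6·0.1604·0.1696/0.0296 = 799.4 < 2300, so the laminar assumption holds.
Q = V·A = 0.1604·(π/4·0.1696²) = 0.003625 m³/s = 0.003625 m³/s.

Q ≈ 0.003625 m³/s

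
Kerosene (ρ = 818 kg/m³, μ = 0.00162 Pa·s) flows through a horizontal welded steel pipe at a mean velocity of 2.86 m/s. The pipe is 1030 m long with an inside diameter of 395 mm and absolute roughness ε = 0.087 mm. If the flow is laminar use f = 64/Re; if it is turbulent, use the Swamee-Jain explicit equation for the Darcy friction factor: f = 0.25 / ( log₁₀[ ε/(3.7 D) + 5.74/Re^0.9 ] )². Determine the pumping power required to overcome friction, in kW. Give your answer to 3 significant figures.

P ≈ 47.5 kW

Reynolds number Re = ρVD/μ = 818 · 2.86 · 0.395 / 0.00162 = 5.704e+05.
Re > 4000 → turbulent. Relative roughness ε/D = 8.7e-05/0.395 = 0.00022. Swamee-Jain: f = 0.25/(log₁₀[0.00022/3.7 + 5.74/5.704e+05^0.9])² = 0.25/(log₁₀[5.95e-05 + 3.79e-05])² = 0.25/(-4.011)² = 0.01554.
Darcy-Weisbach: ΔP = f(L/D)(ρV²/2) = 0.01554·(1030/0.395)·(818·2.86²/2) = 0.01554·2608·3345 = 1.355e+05 Pa.
Q = V·A = 2.86·0.1225 = 0.3505 m³/s.
Pumping power P = QΔP = 0.3505·1.355e+05 = 47500 W = 47.5 kW.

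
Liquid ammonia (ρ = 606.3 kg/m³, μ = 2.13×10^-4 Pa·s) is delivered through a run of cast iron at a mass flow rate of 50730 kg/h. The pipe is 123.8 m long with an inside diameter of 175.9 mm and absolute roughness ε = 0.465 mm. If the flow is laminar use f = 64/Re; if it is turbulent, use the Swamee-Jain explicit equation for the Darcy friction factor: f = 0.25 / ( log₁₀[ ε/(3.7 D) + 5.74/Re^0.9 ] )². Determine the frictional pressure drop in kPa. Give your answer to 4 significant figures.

ΔP ≈ 5.013 kPa

ṁ = 50730 kg/h = 50730/3600 = 14.09 kg/s.
A = πD²/4 = π(0.1759)²/4 = 0.0243 m²; mean velocity V = ṁ/(ρA) = 14.09/(606.3 · 0.0243) = 0.9564 m/s.
Reynolds number Re = ρVD/μ = 606.3 · 0.9564 · 0.1759 / 0.000213 = 4.789e+05.
Re > 4000 → turbulent. Relative roughness ε/D = 0.000465/0.1759 = 0.00264. Swamee-Jain: f = 0.25/(log₁₀[0.00264/3.7 + 5.74/4.789e+05^0.9])² = 0.25/(log₁₀[0.000714 + 4.43e-05])² = 0.25/(-3.12)² = 0.02568.
Darcy-Weisbach: ΔP = f(L/D)(ρV²/2) = 0.02568·(123.8/0.1759)·(606.3·0.9564²/2) = 0.02568·703.8·277.3 = 5013 Pa.
ΔP = 5013 Pa = 5.013 kPa.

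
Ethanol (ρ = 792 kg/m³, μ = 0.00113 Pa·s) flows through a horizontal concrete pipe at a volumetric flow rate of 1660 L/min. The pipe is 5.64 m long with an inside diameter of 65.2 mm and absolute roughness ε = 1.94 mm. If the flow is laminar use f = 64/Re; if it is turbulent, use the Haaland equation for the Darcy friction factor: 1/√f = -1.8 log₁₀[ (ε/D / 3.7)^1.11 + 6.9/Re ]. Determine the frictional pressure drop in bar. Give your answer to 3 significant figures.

ΔP ≈ 1.34 bar

Q = 1660 L/min = 1660/60000 = 0.02767 m³/s.
Cross-sectional area A = πD²/4 = π(0.0652)²/4 = 0.003339 m²; mean velocity V = Q/A = 0.02767/0.003339 = 8.287 m/s.
Reynolds number Re = ρVD/μ = 792 · 8.287 · 0.0652 / 0.00113 = 3.787e+05.
Re > 4000 → turbulent. Relative roughness ε/D = 0.00194/0.0652 = 0.0298. Haaland: 1/√f = -1.8 log₁₀[(0.0298/3.7)^1.11 + 6.9/3.787e+05] = -1.8 log₁₀[0.00473 + 1.82e-05] = 4.182, so f = 0.05718.
Darcy-Weisbach: ΔP = f(L/D)(ρV²/2) = 0.05718·(5.64/0.0652)·(792·8.287²/2) = 0.05718·86.5·2.719e+04 = 1.345e+05 Pa.
ΔP = 1.345e+05 Pa = 1.34 bar.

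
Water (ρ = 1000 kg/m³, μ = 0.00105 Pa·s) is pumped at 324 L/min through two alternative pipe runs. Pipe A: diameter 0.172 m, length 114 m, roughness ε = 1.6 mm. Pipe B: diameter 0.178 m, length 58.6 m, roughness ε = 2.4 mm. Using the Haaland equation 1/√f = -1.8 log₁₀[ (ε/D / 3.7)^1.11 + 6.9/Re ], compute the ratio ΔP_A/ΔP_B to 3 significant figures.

ΔP_A/ΔP_B ≈ 2.05

Pipe A: V = Q/A = 0.0054/0.02324 = 0.2324 m/s; Re = 3.807e+04; ε/D = 0.0093; Haaland → f = 0.03857; ΔP_A = f(L/D)(ρV²/2) = 690.3 Pa.
Pipe B: V = Q/A = 0.0054/0.02488 = 0.217 m/s; Re = 3.679e+04; ε/D = 0.0135; Haaland → f = 0.04339; ΔP_B = f(L/D)(ρV²/2) = 336.3 Pa.
ΔP_A/ΔP_B = 690.3/336.3 = 2.05.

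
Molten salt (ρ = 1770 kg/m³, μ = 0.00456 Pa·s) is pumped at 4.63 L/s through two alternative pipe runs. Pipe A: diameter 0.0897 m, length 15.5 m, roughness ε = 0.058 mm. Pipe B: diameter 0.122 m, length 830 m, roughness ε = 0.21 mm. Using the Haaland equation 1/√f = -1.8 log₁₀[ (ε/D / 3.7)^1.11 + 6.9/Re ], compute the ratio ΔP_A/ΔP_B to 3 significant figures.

ΔP_A/ΔP_B ≈ 0.0760

Pipe A: V = Q/A = 0.00463/0.006319 = 0.7327 m/s; Re = 2.551e+04; ε/D = 0.000647; Haaland → f = 0.02562; ΔP_A = f(L/D)(ρV²/2) = 2103 Pa.
Pipe B: V = Q/A = 0.00463/0.01169 = 0.3961 m/s; Re = 1.876e+04; ε/D = 0.00172; Haaland → f = 0.0293; ΔP_B = f(L/D)(ρV²/2) = 2.767e+04 Pa.
ΔP_A/ΔP_B = 2103/2.767e+04 = 0.0760.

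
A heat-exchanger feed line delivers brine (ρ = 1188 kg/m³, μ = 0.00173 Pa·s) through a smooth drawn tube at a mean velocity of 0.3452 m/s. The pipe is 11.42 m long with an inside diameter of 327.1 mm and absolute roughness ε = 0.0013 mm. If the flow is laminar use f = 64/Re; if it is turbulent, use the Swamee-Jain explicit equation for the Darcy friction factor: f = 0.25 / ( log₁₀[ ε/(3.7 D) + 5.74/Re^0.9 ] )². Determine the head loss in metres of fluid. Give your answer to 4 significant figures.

Reynolds number Re = ρVD/μ = 1188 · 0.3452 · 0.3271 / 0.00173 = 7.754e+04.
Re > 4000 → turbulent. Relative roughness ε/D = 1.3e-06/0.3271 = 3.97e-06. Swamee-Jain: f = 0.25/(log₁₀[3.97e-06/3.7 + 5.74/7.754e+04^0.9])² = 0.25/(log₁₀[1.07e-06 + 0.000228])² = 0.25/(-3.64)² = 0.01887.
Darcy-Weisbach: ΔP = f(L/D)(ρV²/2) = 0.01887·(11.42/0.3271)·(1188·0.3452²/2) = 0.01887·34.91·70.78 = 46.64 Pa.
Head loss h_f = ΔP/(ρg) = 46.64/(1188·9.81) = 0.004002 m.

h_f ≈ 0.004002 m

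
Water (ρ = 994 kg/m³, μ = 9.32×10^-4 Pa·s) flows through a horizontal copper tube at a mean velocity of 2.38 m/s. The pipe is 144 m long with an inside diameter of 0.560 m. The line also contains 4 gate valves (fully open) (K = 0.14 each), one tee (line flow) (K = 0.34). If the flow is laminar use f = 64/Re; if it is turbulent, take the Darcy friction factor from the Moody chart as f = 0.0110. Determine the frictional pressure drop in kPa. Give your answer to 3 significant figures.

ΔP ≈ 10.5 kPa

Reynolds number Re = ρVD/μ = 994 · 2.38 · 0.56 / 0.000932 = 1.421e+06.
Re > 4000 → turbulent; use the Moody-chart value f = 0.0110.
Total minor-loss coefficient ΣK = 4·0.14 + 1·0.34 = 0.9.
ΔP = [f·L/D + ΣK]·(ρV²/2) = [0.011·144/0.56 + 0.9]·(994·2.38²/2) = [2.829 + 0.9]·2815 = 1.05e+04 Pa.
ΔP = 1.05e+04 Pa = 10.5 kPa.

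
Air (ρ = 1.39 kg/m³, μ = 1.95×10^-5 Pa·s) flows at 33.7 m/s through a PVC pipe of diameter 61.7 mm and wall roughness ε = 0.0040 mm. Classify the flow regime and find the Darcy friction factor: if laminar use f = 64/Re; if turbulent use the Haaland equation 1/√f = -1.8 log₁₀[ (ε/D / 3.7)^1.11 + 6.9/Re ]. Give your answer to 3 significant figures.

f ≈ 0.0168

Re = ρVD/μ = 1.39·33.7·0.0617/1.95e-05 = 1.482e+05.
Re > 4000 → turbulent. ε/D = 4e-06/0.0617 = 6.48e-05; Haaland: 1/√f = -1.8 log₁₀[5.25e-06 + 4.66e-05] = 7.714, so f = 0.0168.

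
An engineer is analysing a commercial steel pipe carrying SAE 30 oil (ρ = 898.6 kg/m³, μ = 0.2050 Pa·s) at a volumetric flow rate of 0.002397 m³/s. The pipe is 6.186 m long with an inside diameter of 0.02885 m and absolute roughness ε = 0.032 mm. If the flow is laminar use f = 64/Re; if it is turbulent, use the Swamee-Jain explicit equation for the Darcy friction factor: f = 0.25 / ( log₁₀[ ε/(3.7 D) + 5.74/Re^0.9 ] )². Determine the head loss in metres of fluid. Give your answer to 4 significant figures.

h_f ≈ 20.28 m

Cross-sectional area A = πD²/4 = π(0.02885)²/4 = 0.0006537 m²; mean velocity V = Q/A = 0.002397/0.0006537 = 3.667 m/s.
Reynolds number Re = ρVD/μ = 898.6 · 3.667 · 0.02885 / 0.205 = 463.7.
Re < 2300 → laminar flow, so f = 64/Re = 64/463.7 = 0.138 (the turbulent correlation is not needed).
Darcy-Weisbach: ΔP = f(L/D)(ρV²/2) = 0.138·(6.186/0.02885)·(898.6·3.667²/2) = 0.138·214.4·6041 = 1.788e+05 Pa.
Head loss h_f = ΔP/(ρg) = 1.788e+05/(898.6·9.81) = 20.28 m.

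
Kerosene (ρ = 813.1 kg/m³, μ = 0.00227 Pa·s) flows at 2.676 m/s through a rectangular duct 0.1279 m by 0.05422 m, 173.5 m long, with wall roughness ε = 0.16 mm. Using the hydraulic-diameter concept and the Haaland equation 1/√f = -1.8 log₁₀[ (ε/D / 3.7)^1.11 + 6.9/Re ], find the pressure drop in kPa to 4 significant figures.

ΔP ≈ 170.7 kPa

Hydraulic diameter D_h = 4A/P = 4·(0.1279·0.05422)/(2·(0.1279+0.05422)) = 0.02774/0.3642 = 0.07616 m.
Re = ρVD_h/μ = 813.1·2.676·0.07616/0.00227 = 7.3e+04.
ε/D_h = 0.00016/0.07616 = 0.0021; Haaland gives 1/√f = -1.8 log₁₀[0.00025+9.45e-05] = 6.234, so f = 0.02573.
ΔP = f(L/D_h)(ρV²/2) = 0.02573·173.5/0.07616·2911 = 1.707e+05 Pa.
ΔP = 170.7 kPa.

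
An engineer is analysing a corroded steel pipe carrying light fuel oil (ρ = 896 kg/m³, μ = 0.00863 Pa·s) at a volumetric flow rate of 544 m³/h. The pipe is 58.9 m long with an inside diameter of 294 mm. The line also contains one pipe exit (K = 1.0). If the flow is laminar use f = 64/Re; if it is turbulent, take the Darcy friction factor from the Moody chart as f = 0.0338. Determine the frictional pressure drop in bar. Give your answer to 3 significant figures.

ΔP ≈ 0.173 bar

Q = 544 m³/h = 544/3600 = 0.1511 m³/s.
Cross-sectional area A = πD²/4 = π(0.294)²/4 = 0.06789 m²; mean velocity V = Q/A = 0.1511/0.06789 = 2.226 m/s.
Reynolds number Re = ρVD/μ = 896 · 2.226 · 0.294 / 0.00863 = 6.794e+04.
Re > 4000 → turbulent; use the Moody-chart value f = 0.0338.
Total minor-loss coefficient ΣK = 1·1 = 1.
ΔP = [f·L/D + ΣK]·(ρV²/2) = [0.0338·58.9/0.294 + 1]·(896·2.226²/2) = [6.771 + 1]·2220 = 1.725e+04 Pa.
ΔP = 1.725e+04 Pa = 0.173 bar.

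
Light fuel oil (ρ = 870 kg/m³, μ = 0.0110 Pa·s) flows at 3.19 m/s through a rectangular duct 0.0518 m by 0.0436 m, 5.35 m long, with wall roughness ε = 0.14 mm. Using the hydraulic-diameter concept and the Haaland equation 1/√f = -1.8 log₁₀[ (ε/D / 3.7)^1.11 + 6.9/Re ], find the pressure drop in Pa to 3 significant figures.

Hydraulic diameter D_h = 4A/P = 4·(0.0518·0.0436)/(2·(0.0518+0.0436)) = 0.009034/0.1908 = 0.04735 m.
Re = ρVD_h/μ = 870·3.19·0.04735/0.011 = 1.195e+04.
ε/D_h = 0.00014/0.04735 = 0.00296; Haaland gives 1/√f = -1.8 log₁₀[0.000365+0.000578] = 5.446, so f = 0.03371.
ΔP = f(L/D_h)(ρV²/2) = 0.03371·5.35/0.04735·4427 = 1.686e+04 Pa.

ΔP ≈ 16900 Pa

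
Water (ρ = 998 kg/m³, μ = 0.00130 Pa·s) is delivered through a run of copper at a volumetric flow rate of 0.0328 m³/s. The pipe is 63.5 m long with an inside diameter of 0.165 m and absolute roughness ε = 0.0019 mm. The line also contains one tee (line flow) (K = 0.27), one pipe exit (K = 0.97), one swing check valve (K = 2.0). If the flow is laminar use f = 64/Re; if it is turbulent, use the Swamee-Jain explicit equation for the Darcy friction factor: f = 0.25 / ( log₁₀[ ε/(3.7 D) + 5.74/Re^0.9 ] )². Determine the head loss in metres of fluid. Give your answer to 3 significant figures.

Cross-sectional area A = πD²/4 = π(0.165)²/4 = 0.02138 m²; mean velocity V = Q/A = 0.0328/0.02138 = 1.534 m/s.
Reynolds number Re = ρVD/μ = 998 · 1.534 · 0.165 / 0.0013 = 1.943e+05.
Re > 4000 → turbulent. Relative roughness ε/D = 1.9e-06/0.165 = 1.15e-05. Swamee-Jain: f = 0.25/(log₁₀[1.15e-05/3.7 + 5.74/1.943e+05^0.9])² = 0.25/(log₁₀[3.11e-06 + 9.98e-05])² = 0.25/(-3.987)² = 0.01572.
Total minor-loss coefficient ΣK = 1·0.27 + 1·0.97 + 1·2 = 3.24.
ΔP = [f·L/D + ΣK]·(ρV²/2) = [0.01572·63.5/0.165 + 3.24]·(998·1.534²/2) = [6.051 + 3.24]·1174 = 1.091e+04 Pa.
Head loss h_f = ΔP/(ρg) = 1.091e+04/(998·9.81) = 1.11 m.

h_f ≈ 1.11 m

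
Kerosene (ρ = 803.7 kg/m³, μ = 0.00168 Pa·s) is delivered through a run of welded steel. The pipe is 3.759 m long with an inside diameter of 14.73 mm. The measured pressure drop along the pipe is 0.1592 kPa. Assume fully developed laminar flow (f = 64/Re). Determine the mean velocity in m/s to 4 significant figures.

For laminar flow, f = 64/Re with Re = ρVD/μ, so Darcy-Weisbach reduces to ΔP = 32μLV/D². Solving for V: V = ΔP·D²/(32μL) = 159.2·(0.01473)²/(32·0.00168·3.759) = 0.1709 m/s.
Check: Re = ρVD/μ = 803.7·0.1709·0.01473/0.00168 = 1204 < 2300, so the laminar assumption holds.

V ≈ 0.1709 m/s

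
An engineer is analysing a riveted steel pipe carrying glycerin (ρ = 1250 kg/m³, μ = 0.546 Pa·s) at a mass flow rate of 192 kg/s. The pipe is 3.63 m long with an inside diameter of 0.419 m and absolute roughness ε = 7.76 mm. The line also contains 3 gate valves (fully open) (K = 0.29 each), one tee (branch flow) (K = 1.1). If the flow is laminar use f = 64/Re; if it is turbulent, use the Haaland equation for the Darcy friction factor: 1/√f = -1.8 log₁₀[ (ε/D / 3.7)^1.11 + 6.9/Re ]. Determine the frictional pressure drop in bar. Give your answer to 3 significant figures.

ΔP ≈ 0.0193 bar

A = πD²/4 = π(0.419)²/4 = 0.1379 m²; mean velocity V = ṁ/(ρA) = 192/(1250 · 0.1379) = 1.114 m/s.
Reynolds number Re = ρVD/μ = 1250 · 1.114 · 0.419 / 0.546 = 1069.
Re < 2300 → laminar flow, so f = 64/Re = 64/1069 = 0.05989 (the turbulent correlation is not needed).
Total minor-loss coefficient ΣK = 3·0.29 + 1·1.1 = 1.97.
ΔP = [f·L/D + ΣK]·(ρV²/2) = [0.05989·3.63/0.419 + 1.97]·(1250·1.114²/2) = [0.5189 + 1.97]·775.6 = 1930 Pa.
ΔP = 1930 Pa = 0.0193 bar.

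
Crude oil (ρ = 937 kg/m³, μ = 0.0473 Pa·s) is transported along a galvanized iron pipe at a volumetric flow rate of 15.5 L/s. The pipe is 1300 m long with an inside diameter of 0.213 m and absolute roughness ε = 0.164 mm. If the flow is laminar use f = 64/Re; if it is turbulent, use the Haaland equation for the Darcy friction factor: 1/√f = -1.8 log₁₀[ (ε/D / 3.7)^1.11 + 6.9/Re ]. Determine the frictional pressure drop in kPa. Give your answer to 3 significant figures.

Q = 15.5 L/s = 15.5/1000 = 0.0155 m³/s.
Cross-sectional area A = πD²/4 = π(0.213)²/4 = 0.03563 m²; mean velocity V = Q/A = 0.0155/0.03563 = 0.435 m/s.
Reynolds number Re = ρVD/μ = 937 · 0.435 · 0.213 / 0.0473 = 1835.
Re < 2300 → laminar flow, so f = 64/Re = 64/1835 = 0.03487 (the turbulent correlation is not needed).
Darcy-Weisbach: ΔP = f(L/D)(ρV²/2) = 0.03487·(1300/0.213)·(937·0.435²/2) = 0.03487·6103·88.65 = 1.887e+04 Pa.
ΔP = 1.887e+04 Pa = 18.9 kPa.

ΔP ≈ 18.9 kPa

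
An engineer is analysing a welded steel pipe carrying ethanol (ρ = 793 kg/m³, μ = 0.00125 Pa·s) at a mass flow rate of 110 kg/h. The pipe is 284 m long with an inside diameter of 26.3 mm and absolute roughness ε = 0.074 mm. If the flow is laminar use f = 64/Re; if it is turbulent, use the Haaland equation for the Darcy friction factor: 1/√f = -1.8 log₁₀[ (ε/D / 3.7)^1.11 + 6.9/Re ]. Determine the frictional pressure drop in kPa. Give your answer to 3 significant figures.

ΔP ≈ 1.16 kPa

ṁ = 110 kg/h = 110/3600 = 0.03056 kg/s.
A = πD²/4 = π(0.0263)²/4 = 0.0005433 m²; mean velocity V = ṁ/(ρA) = 0.03056/(793 · 0.0005433) = 0.07093 m/s.
Reynolds number Re = ρVD/μ = 793 · 0.07093 · 0.0263 / 0.00125 = 1183.
Re < 2300 → laminar flow, so f = 64/Re = 64/1183 = 0.05408 (the turbulent correlation is not needed).
Darcy-Weisbach: ΔP = f(L/D)(ρV²/2) = 0.05408·(284/0.0263)·(793·0.07093²/2) = 0.05408·1.08e+04·1.995 = 1165 Pa.
ΔP = 1165 Pa = 1.16 kPa.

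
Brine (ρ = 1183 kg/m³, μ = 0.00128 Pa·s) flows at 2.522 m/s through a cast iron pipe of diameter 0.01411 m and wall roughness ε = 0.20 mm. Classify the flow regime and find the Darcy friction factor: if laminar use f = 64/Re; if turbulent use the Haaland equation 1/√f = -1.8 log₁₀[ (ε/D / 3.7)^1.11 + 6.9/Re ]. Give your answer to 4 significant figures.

f ≈ 0.04426

Re = ρVD/μ = 1183·2.522·0.01411/0.00128 = 3.289e+04.
Re > 4000 → turbulent. ε/D = 0.0002/0.01411 = 0.0142; Haaland: 1/√f = -1.8 log₁₀[0.00208 + 0.00021] = 4.753, so f = 0.04426.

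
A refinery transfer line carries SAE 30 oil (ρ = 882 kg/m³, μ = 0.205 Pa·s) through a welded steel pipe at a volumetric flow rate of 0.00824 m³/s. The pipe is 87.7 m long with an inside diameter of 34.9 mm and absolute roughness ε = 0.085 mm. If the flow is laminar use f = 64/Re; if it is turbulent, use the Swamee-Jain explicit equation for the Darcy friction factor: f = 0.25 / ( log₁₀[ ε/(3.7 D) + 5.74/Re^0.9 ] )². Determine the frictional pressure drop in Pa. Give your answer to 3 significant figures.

Cross-sectional area A = πD²/4 = π(0.0349)²/4 = 0.0009566 m²; mean velocity V = Q/A = 0.00824/0.0009566 = 8.614 m/s.
Reynolds number Re = ρVD/μ = 882 · 8.614 · 0.0349 / 0.205 = 1293.
Re < 2300 → laminar flow, so f = 64/Re = 64/1293 = 0.04948 (the turbulent correlation is not needed).
Darcy-Weisbach: ΔP = f(L/D)(ρV²/2) = 0.04948·(87.7/0.0349)·(882·8.614²/2) = 0.04948·2513·3.272e+04 = 4.069e+06 Pa.

ΔP ≈ 4.07×10^6 Pa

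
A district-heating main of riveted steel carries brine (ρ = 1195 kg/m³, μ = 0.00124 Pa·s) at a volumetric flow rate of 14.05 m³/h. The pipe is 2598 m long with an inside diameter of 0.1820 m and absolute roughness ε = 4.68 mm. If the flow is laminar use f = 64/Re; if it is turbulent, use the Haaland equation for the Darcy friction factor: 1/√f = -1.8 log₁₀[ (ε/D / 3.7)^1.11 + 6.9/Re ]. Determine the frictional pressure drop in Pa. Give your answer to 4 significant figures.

Q = 14.05 m³/h = 14.05/3600 = 0.003903 m³/s.
Cross-sectional area A = πD²/4 = π(0.182)²/4 = 0.02602 m²; mean velocity V = Q/A = 0.003903/0.02602 = 0.15 m/s.
Reynolds number Re = ρVD/μ = 1195 · 0.15 · 0.182 / 0.00124 = 2.631e+04.
Re > 4000 → turbulent. Relative roughness ε/D = 0.00468/0.182 = 0.0257. Haaland: 1/√f = -1.8 log₁₀[(0.0257/3.7)^1.11 + 6.9/2.631e+04] = -1.8 log₁₀[0.00402 + 0.000262] = 4.262, so f = 0.05504.
Darcy-Weisbach: ΔP = f(L/D)(ρV²/2) = 0.05504·(2598/0.182)·(1195·0.15²/2) = 0.05504·1.427e+04·13.45 = 1.057e+04 Pa.

ΔP ≈ 10570 Pa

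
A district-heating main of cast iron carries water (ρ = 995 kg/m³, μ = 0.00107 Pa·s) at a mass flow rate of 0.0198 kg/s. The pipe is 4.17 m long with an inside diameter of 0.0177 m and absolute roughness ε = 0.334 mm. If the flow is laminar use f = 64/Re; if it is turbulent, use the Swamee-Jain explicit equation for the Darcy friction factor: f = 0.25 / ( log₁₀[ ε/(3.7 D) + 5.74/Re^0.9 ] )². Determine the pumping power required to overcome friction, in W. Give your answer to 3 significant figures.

A = πD²/4 = π(0.0177)²/4 = 0.0002461 m²; mean velocity V = ṁ/(ρA) = 0.0198/(995 · 0.0002461) = 0.08087 m/s.
Reynolds number Re = ρVD/μ = 995 · 0.08087 · 0.0177 / 0.00107 = 1331.
Re < 2300 → laminar flow, so f = 64/Re = 64/1331 = 0.04808 (the turbulent correlation is not needed).
Darcy-Weisbach: ΔP = f(L/D)(ρV²/2) = 0.04808·(4.17/0.0177)·(995·0.08087²/2) = 0.04808·235.6·3.254 = 36.86 Pa.
Q = ṁ/ρ = 0.0198/995 = 1.99e-05 m³/s.
Pumping power P = QΔP = 1.99e-05·36.86 = 7.335×10^-4 W = 7.33×10^-4 W.

P ≈ 7.33×10^-4 W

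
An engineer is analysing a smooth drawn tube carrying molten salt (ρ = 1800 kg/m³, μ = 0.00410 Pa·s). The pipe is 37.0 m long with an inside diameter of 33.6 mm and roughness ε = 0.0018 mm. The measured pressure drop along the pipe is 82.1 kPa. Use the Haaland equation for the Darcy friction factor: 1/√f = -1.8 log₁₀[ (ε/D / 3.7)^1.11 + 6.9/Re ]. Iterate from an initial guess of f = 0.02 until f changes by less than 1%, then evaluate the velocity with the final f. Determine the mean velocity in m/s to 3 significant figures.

V ≈ 1.86 m/s

Rearranging Darcy-Weisbach: V = √(2·ΔP·D/(f·L·ρ)). With ε/D = 1.8e-06/0.0336 = 5.36e-05, iterate starting from f = 0.02:
  f = 0.02 → V = √(2·8.21e+04·0.0336/(0.02·37·1800)) = 2.035 m/s; Re = ρVD/μ = 3.002e+04; f → 0.02341
  f = 0.02341 → V = 1.881 m/s; Re = 2.775e+04; f → 0.02385
  f = 0.02385 → V = 1.864 m/s; Re = 2.749e+04; f → 0.02391
Converged (Δf/f < 1%). With the final f = 0.02391: V = √(2·8.21e+04·0.0336/(0.02391·37·1800)) = 1.861 m/s.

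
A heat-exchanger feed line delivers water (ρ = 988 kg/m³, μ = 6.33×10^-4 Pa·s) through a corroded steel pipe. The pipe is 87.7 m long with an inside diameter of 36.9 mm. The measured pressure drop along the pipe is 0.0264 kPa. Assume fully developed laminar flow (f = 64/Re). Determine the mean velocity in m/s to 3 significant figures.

V ≈ 0.0202 m/s

For laminar flow, f = 64/Re with Re = ρVD/μ, so Darcy-Weisbach reduces to ΔP = 32μLV/D². Solving for V: V = ΔP·D²/(32μL) = 26.4·(0.0369)²/(32·0.000633·87.7) = 0.02024 m/s.
Check: Re = ρVD/μ = 988·0.02024·0.0369/0.000633 = 1165 < 2300, so the laminar assumption holds.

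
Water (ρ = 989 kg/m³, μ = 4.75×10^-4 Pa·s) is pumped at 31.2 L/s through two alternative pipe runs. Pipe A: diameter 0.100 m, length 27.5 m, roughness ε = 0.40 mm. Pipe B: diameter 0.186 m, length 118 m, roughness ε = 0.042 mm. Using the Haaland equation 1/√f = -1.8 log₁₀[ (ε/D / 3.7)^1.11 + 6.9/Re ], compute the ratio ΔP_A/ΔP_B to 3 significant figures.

ΔP_A/ΔP_B ≈ 9.47

Pipe A: V = Q/A = 0.0312/0.007854 = 3.973 m/s; Re = 8.271e+05; ε/D = 0.004; Haaland → f = 0.02859; ΔP_A = f(L/D)(ρV²/2) = 6.136e+04 Pa.
Pipe B: V = Q/A = 0.0312/0.02717 = 1.148 m/s; Re = 4.447e+05; ε/D = 0.000226; Haaland → f = 0.01567; ΔP_B = f(L/D)(ρV²/2) = 6483 Pa.
ΔP_A/ΔP_B = 6.136e+04/6483 = 9.47.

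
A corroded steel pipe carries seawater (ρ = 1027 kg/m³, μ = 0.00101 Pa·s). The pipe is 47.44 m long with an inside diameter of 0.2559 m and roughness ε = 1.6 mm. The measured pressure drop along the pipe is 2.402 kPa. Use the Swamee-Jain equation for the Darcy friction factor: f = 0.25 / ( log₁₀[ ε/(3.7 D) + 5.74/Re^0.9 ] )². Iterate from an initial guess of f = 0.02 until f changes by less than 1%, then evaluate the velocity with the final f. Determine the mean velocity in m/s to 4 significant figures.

Rearranging Darcy-Weisbach: V = √(2·ΔP·D/(f·L·ρ)). With ε/D = 0.0016/0.2559 = 0.00625, iterate starting from f = 0.02:
  f = 0.02 → V = √(2·2402·0.2559/(0.02·47.44·1027)) = 1.123 m/s; Re = ρVD/μ = 2.923e+05; f → 0.03294
  f = 0.03294 → V = 0.8752 m/s; Re = 2.277e+05; f → 0.03305
Converged (Δf/f < 1%). With the final f = 0.03305: V = √(2·2402·0.2559/(0.03305·47.44·1027)) = 0.8738 m/s.

V ≈ 0.8738 m/s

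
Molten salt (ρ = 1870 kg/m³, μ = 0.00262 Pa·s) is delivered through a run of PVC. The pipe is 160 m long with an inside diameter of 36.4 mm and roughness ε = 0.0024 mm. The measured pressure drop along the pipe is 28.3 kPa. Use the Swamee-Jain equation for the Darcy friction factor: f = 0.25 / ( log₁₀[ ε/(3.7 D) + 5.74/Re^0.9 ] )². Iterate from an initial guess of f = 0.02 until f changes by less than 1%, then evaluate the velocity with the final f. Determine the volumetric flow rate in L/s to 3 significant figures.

Q ≈ 0.505 L/s

Rearranging Darcy-Weisbach: V = √(2·ΔP·D/(f·L·ρ)). With ε/D = 2.4e-06/0.0364 = 6.59e-05, iterate starting from f = 0.02:
  f = 0.02 → V = √(2·2.83e+04·0.0364/(0.02·160·1870)) = 0.5868 m/s; Re = ρVD/μ = 1.524e+04; f → 0.02781
  f = 0.02781 → V = 0.4976 m/s; Re = 1.293e+04; f → 0.02903
  f = 0.02903 → V = 0.4871 m/s; Re = 1.265e+04; f → 0.02919
Converged (Δf/f < 1%). With the final f = 0.02919: V = √(2·2.83e+04·0.0364/(0.02919·160·1870)) = 0.4857 m/s.
Q = V·A = 0.4857·(π/4·0.0364²) = 0.0005054 m³/s = 0.505 L/s.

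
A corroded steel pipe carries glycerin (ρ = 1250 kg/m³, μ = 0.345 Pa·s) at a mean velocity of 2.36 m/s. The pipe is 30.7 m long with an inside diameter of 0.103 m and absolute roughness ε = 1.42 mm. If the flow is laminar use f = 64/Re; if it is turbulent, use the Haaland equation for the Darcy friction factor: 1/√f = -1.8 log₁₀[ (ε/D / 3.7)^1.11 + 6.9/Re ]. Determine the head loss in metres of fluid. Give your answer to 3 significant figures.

Reynolds number Re = ρVD/μ = 1250 · 2.36 · 0.103 / 0.345 = 880.7.
Re < 2300 → laminar flow, so f = 64/Re = 64/880.7 = 0.07267 (the turbulent correlation is not needed).
Darcy-Weisbach: ΔP = f(L/D)(ρV²/2) = 0.07267·(30.7/0.103)·(1250·2.36²/2) = 0.07267·298.1·3481 = 7.54e+04 Pa.
Head loss h_f = ΔP/(ρg) = 7.54e+04/(1250·9.81) = 6.15 m.

h_f ≈ 6.15 m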